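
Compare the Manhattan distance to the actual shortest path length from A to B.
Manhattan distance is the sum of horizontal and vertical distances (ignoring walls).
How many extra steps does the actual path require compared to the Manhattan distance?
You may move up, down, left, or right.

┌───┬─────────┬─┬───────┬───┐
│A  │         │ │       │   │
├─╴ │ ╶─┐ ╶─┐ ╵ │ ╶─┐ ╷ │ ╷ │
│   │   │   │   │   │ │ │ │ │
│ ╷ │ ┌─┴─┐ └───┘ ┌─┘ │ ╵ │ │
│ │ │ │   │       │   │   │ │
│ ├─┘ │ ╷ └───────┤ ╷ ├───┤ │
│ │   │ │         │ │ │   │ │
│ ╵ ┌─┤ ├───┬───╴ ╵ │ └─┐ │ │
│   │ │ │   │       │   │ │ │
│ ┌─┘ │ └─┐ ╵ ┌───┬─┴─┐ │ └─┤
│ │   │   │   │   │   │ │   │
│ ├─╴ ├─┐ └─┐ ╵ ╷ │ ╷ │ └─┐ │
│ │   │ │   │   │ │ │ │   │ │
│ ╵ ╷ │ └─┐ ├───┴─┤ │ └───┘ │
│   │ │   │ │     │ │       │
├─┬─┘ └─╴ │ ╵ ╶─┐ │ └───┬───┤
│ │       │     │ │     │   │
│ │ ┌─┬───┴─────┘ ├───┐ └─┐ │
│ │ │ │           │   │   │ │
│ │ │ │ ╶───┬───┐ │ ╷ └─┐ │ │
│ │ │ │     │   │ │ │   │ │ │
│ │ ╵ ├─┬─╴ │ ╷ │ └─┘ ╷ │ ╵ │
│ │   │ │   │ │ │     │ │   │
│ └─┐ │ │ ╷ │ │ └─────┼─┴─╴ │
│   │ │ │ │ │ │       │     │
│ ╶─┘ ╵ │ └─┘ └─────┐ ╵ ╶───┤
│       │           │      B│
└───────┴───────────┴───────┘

Manhattan distance: |13 - 0| + |13 - 0| = 26
Actual path length: 78
Extra steps: 78 - 26 = 52

Solution:

┌───┬─────────┬─┬───────┬───┐
│A ↓│↱ → ↓    │ │↱ → ↓  │   │
├─╴ │ ╶─┐ ╶─┐ ╵ │ ╶─┐ ╷ │ ╷ │
│↓ ↲│↑  │↳ ↓│   │↑  │↓│ │ │ │
│ ╷ │ ┌─┴─┐ └───┘ ┌─┘ │ ╵ │ │
│↓│ │↑│↓ ↰│↳ → → ↑│↓ ↲│   │ │
│ ├─┘ │ ╷ └───────┤ ╷ ├───┤ │
│↓│↱ ↑│↓│↑ ← ← ← ↰│↓│ │   │ │
│ ╵ ┌─┤ ├───┬───╴ ╵ │ └─┐ │ │
│↳ ↑│ │↓│   │    ↑ ↲│   │ │ │
│ ┌─┘ │ └─┐ ╵ ┌───┬─┴─┐ │ └─┤
│ │   │↳ ↓│   │   │   │ │   │
│ ├─╴ ├─┐ └─┐ ╵ ╷ │ ╷ │ └─┐ │
│ │   │ │↳ ↓│   │ │ │ │   │ │
│ ╵ ╷ │ └─┐ ├───┴─┤ │ └───┘ │
│   │ │   │↓│↱ → ↓│ │       │
├─┬─┘ └─╴ │ ╵ ╶─┐ │ └───┬───┤
│ │       │↳ ↑  │↓│     │   │
│ │ ┌─┬───┴─────┘ ├───┐ └─┐ │
│ │ │ │↓ ← ← ← ← ↲│   │   │ │
│ │ │ │ ╶───┬───┐ │ ╷ └─┐ │ │
│ │ │ │↳ → ↓│↱ ↓│ │ │   │ │ │
│ │ ╵ ├─┬─╴ │ ╷ │ └─┘ ╷ │ ╵ │
│ │   │ │↓ ↲│↑│↓│     │ │   │
│ └─┐ │ │ ╷ │ │ └─────┼─┴─╴ │
│   │ │ │↓│ │↑│↳ → → ↓│     │
│ ╶─┘ ╵ │ └─┘ └─────┐ ╵ ╶───┤
│       │↳ → ↑      │↳ → → B│
└───────┴───────────┴───────┘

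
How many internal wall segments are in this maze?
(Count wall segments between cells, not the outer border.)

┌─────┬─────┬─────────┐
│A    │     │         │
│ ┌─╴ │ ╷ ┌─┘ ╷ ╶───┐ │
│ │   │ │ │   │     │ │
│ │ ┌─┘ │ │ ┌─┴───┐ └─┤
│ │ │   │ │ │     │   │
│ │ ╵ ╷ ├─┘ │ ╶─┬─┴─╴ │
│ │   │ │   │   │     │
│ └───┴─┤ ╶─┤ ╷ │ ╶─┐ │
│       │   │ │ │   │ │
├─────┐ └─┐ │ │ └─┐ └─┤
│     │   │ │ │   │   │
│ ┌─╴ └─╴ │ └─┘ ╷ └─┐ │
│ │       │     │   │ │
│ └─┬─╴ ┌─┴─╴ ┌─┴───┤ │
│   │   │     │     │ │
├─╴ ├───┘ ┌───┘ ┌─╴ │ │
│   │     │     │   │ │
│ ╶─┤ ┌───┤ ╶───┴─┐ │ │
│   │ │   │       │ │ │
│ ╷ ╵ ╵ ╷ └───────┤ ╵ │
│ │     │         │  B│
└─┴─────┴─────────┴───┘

Counting internal wall segments:
Total internal walls: 100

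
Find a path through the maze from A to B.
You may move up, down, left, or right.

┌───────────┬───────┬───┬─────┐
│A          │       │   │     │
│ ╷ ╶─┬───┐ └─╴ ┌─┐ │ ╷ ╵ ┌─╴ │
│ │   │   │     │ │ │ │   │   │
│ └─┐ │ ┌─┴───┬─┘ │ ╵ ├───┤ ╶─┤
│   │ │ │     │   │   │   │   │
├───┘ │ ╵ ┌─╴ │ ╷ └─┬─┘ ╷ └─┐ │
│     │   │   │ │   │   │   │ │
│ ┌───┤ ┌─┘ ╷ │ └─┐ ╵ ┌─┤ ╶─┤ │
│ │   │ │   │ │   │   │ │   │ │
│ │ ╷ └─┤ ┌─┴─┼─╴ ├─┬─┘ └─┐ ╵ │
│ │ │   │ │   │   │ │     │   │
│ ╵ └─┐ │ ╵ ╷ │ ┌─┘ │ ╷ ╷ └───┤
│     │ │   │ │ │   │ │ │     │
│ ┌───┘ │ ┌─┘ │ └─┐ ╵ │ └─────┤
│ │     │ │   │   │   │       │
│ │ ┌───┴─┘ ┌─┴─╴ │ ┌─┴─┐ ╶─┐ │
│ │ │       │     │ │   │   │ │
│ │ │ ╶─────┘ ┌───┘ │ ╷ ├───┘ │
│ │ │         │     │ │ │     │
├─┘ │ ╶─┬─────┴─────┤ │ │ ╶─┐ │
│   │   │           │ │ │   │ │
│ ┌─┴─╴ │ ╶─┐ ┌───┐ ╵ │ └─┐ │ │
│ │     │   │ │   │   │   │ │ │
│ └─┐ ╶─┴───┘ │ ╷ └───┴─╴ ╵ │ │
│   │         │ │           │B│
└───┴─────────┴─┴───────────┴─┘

Finding the shortest path through the maze:
Path length: 94 steps
Directions: right → right → right → right → right → down → right → right → up → right → right → down → down → right → up → up → right → down → right → up → right → right → down → left → down → right → down → down → down → left → up → left → up → up → left → down → left → down → left → up → left → up → left → down → down → right → down → left → down → down → right → down → left → left → down → left → left → left → left → down → right → down → left → down → right → right → right → right → up → up → right → right → right → down → right → up → up → up → right → down → down → down → right → down → right → up → up → left → up → right → right → down → down → down

Solution:

┌───────────┬───────┬───┬─────┐
│A → → → → ↓│  ↱ → ↓│↱ ↓│↱ → ↓│
│ ╷ ╶─┬───┐ └─╴ ┌─┐ │ ╷ ╵ ┌─╴ │
│ │   │   │↳ → ↑│ │↓│↑│↳ ↑│↓ ↲│
│ └─┐ │ ┌─┴───┬─┘ │ ╵ ├───┤ ╶─┤
│   │ │ │     │↓ ↰│↳ ↑│↓ ↰│↳ ↓│
├───┘ │ ╵ ┌─╴ │ ╷ └─┬─┘ ╷ └─┐ │
│     │   │   │↓│↑ ↰│↓ ↲│↑  │↓│
│ ┌───┤ ┌─┘ ╷ │ └─┐ ╵ ┌─┤ ╶─┤ │
│ │   │ │   │ │↳ ↓│↑ ↲│ │↑ ↰│↓│
│ │ ╷ └─┤ ┌─┴─┼─╴ ├─┬─┘ └─┐ ╵ │
│ │ │   │ │   │↓ ↲│ │     │↑ ↲│
│ ╵ └─┐ │ ╵ ╷ │ ┌─┘ │ ╷ ╷ └───┤
│     │ │   │ │↓│   │ │ │     │
│ ┌───┘ │ ┌─┘ │ └─┐ ╵ │ └─────┤
│ │     │ │   │↳ ↓│   │       │
│ │ ┌───┴─┘ ┌─┴─╴ │ ┌─┴─┐ ╶─┐ │
│ │ │       │↓ ← ↲│ │↱ ↓│   │ │
│ │ │ ╶─────┘ ┌───┘ │ ╷ ├───┘ │
│ │ │↓ ← ← ← ↲│     │↑│↓│↱ → ↓│
├─┘ │ ╶─┬─────┴─────┤ │ │ ╶─┐ │
│   │↳ ↓│    ↱ → → ↓│↑│↓│↑ ↰│↓│
│ ┌─┴─╴ │ ╶─┐ ┌───┐ ╵ │ └─┐ │ │
│ │  ↓ ↲│   │↑│   │↳ ↑│↳ ↓│↑│↓│
│ └─┐ ╶─┴───┘ │ ╷ └───┴─╴ ╵ │ │
│   │↳ → → → ↑│ │        ↳ ↑│B│
└───┴─────────┴─┴───────────┴─┘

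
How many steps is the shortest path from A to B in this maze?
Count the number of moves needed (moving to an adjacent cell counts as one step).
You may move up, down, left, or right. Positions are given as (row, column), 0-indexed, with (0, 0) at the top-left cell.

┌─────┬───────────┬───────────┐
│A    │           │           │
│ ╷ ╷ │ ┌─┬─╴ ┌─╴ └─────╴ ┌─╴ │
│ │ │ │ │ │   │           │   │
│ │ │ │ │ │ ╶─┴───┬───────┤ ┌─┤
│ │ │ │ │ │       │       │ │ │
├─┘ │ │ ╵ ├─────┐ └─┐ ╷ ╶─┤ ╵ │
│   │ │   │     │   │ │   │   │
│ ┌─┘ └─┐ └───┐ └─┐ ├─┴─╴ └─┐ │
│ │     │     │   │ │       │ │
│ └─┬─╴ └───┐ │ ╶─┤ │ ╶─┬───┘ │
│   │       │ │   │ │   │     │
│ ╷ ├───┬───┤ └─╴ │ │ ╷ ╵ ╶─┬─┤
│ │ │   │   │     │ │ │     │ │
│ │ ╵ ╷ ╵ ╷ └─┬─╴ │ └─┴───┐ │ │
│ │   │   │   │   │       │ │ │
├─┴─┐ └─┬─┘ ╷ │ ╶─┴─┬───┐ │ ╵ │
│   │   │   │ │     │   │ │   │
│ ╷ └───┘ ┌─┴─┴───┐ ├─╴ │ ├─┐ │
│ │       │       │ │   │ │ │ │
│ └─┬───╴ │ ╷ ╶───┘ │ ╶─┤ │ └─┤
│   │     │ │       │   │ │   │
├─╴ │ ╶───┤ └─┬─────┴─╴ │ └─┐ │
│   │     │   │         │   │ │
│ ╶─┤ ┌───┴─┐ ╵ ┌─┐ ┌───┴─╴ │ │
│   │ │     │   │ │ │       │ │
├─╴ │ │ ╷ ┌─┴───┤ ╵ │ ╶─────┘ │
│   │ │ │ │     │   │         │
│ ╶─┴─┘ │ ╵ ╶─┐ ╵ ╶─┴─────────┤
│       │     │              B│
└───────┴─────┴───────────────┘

Using BFS to find shortest path:
Start: (0, 0), End: (14, 14)
Path found:
(0,0) → (0,1) → (1,1) → (2,1) → (3,1) → (3,0) → (4,0) → (5,0) → (5,1) → (6,1) → (7,1) → (7,2) → (6,2) → (6,3) → (7,3) → (7,4) → (6,4) → (6,5) → (7,5) → (8,5) → (8,4) → (9,4) → (9,3) → (9,2) → (9,1) → (8,1) → (8,0) → (9,0) → (10,0) → (10,1) → (11,1) → (11,0) → (12,0) → (12,1) → (13,1) → (13,0) → (14,0) → (14,1) → (14,2) → (14,3) → (13,3) → (12,3) → (12,4) → (13,4) → (14,4) → (14,5) → (13,5) → (13,6) → (13,7) → (14,7) → (14,8) → (14,9) → (14,10) → (14,11) → (14,12) → (14,13) → (14,14)
Number of steps: 56

Solution:

┌─────┬───────────┬───────────┐
│A ↓  │           │           │
│ ╷ ╷ │ ┌─┬─╴ ┌─╴ └─────╴ ┌─╴ │
│ │↓│ │ │ │   │           │   │
│ │ │ │ │ │ ╶─┴───┬───────┤ ┌─┤
│ │↓│ │ │ │       │       │ │ │
├─┘ │ │ ╵ ├─────┐ └─┐ ╷ ╶─┤ ╵ │
│↓ ↲│ │   │     │   │ │   │   │
│ ┌─┘ └─┐ └───┐ └─┐ ├─┴─╴ └─┐ │
│↓│     │     │   │ │       │ │
│ └─┬─╴ └───┐ │ ╶─┤ │ ╶─┬───┘ │
│↳ ↓│       │ │   │ │   │     │
│ ╷ ├───┬───┤ └─╴ │ │ ╷ ╵ ╶─┬─┤
│ │↓│↱ ↓│↱ ↓│     │ │ │     │ │
│ │ ╵ ╷ ╵ ╷ └─┬─╴ │ └─┴───┐ │ │
│ │↳ ↑│↳ ↑│↓  │   │       │ │ │
├─┴─┐ └─┬─┘ ╷ │ ╶─┴─┬───┐ │ ╵ │
│↓ ↰│   │↓ ↲│ │     │   │ │   │
│ ╷ └───┘ ┌─┴─┴───┐ ├─╴ │ ├─┐ │
│↓│↑ ← ← ↲│       │ │   │ │ │ │
│ └─┬───╴ │ ╷ ╶───┘ │ ╶─┤ │ └─┤
│↳ ↓│     │ │       │   │ │   │
├─╴ │ ╶───┤ └─┬─────┴─╴ │ └─┐ │
│↓ ↲│     │   │         │   │ │
│ ╶─┤ ┌───┴─┐ ╵ ┌─┐ ┌───┴─╴ │ │
│↳ ↓│ │↱ ↓  │   │ │ │       │ │
├─╴ │ │ ╷ ┌─┴───┤ ╵ │ ╶─────┘ │
│↓ ↲│ │↑│↓│↱ → ↓│   │         │
│ ╶─┴─┘ │ ╵ ╶─┐ ╵ ╶─┴─────────┤
│↳ → → ↑│↳ ↑  │↳ → → → → → → B│
└───────┴─────┴───────────────┘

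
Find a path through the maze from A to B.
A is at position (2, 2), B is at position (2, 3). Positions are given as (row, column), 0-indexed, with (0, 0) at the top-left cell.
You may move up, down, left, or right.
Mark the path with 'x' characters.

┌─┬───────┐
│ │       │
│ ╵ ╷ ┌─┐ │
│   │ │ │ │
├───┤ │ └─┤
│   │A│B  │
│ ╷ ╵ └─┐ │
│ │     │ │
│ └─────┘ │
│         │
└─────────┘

Finding the shortest path from (2, 2) to (2, 3):
Path length: 13 steps
Directions: down → left → up → left → down → down → right → right → right → right → up → up → left

Solution:

┌─┬───────┐
│ │       │
│ ╵ ╷ ┌─┐ │
│   │ │ │ │
├───┤ │ └─┤
│x x│A│B x│
│ ╷ ╵ └─┐ │
│x│x x  │x│
│ └─────┘ │
│x x x x x│
└─────────┘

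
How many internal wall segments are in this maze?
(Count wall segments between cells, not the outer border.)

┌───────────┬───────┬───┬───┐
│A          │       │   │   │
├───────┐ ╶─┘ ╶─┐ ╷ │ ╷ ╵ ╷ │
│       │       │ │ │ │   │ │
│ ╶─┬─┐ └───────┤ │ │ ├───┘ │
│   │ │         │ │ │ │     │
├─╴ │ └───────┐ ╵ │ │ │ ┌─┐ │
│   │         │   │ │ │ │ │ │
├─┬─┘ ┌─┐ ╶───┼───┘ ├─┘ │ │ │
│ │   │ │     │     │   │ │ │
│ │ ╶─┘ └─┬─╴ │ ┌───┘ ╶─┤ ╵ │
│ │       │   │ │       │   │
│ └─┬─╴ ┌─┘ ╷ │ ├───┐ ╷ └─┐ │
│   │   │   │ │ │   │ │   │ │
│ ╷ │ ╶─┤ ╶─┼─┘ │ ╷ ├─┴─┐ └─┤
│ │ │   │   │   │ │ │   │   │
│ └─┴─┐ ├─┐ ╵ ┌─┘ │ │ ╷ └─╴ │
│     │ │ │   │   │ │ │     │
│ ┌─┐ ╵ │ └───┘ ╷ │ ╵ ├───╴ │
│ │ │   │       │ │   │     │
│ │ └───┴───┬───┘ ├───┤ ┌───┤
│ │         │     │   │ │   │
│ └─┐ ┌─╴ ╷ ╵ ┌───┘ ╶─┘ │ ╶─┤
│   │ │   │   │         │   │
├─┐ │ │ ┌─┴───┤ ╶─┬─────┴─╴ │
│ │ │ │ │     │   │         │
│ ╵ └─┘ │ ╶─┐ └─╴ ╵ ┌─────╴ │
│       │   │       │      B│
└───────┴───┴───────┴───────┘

Counting internal wall segments:
Total internal walls: 169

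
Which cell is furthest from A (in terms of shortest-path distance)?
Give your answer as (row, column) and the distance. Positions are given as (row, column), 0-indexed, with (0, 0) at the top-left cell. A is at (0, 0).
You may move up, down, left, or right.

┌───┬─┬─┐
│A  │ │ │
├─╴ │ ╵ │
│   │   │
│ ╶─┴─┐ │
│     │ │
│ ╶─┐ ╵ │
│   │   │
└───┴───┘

Computing BFS distances from A to all cells:
Furthest cell: (0, 2)
Distance: 12 steps

Path from A to the furthest cell:

┌───┬─┬─┐
│A ↓│B│ │
├─╴ │ ╵ │
│↓ ↲│↑ ↰│
│ ╶─┴─┐ │
│↳ → ↓│↑│
│ ╶─┐ ╵ │
│   │↳ ↑│
└───┴───┘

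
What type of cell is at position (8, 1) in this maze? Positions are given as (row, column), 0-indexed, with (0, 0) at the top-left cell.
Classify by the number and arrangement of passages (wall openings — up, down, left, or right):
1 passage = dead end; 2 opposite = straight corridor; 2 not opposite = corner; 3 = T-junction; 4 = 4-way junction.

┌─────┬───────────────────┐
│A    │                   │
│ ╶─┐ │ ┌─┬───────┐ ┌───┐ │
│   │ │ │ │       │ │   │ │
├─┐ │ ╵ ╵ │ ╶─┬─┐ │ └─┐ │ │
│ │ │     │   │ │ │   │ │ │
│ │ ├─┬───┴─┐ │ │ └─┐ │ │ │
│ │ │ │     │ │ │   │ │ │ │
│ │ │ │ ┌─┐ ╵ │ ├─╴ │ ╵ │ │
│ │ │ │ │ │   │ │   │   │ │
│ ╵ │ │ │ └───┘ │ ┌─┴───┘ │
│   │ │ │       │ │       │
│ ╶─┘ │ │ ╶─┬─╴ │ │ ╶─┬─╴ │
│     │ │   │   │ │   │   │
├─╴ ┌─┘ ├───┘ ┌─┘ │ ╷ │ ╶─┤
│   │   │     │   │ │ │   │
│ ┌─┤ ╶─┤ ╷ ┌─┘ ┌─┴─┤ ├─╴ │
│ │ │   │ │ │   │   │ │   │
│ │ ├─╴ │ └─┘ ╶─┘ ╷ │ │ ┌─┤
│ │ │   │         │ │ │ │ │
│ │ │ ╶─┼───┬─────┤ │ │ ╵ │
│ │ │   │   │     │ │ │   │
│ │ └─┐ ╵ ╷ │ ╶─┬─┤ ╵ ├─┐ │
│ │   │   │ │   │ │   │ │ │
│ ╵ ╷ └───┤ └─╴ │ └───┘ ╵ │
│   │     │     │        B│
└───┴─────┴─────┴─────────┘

Checking cell at (8, 1):
Number of passages: 1
Cell type: dead end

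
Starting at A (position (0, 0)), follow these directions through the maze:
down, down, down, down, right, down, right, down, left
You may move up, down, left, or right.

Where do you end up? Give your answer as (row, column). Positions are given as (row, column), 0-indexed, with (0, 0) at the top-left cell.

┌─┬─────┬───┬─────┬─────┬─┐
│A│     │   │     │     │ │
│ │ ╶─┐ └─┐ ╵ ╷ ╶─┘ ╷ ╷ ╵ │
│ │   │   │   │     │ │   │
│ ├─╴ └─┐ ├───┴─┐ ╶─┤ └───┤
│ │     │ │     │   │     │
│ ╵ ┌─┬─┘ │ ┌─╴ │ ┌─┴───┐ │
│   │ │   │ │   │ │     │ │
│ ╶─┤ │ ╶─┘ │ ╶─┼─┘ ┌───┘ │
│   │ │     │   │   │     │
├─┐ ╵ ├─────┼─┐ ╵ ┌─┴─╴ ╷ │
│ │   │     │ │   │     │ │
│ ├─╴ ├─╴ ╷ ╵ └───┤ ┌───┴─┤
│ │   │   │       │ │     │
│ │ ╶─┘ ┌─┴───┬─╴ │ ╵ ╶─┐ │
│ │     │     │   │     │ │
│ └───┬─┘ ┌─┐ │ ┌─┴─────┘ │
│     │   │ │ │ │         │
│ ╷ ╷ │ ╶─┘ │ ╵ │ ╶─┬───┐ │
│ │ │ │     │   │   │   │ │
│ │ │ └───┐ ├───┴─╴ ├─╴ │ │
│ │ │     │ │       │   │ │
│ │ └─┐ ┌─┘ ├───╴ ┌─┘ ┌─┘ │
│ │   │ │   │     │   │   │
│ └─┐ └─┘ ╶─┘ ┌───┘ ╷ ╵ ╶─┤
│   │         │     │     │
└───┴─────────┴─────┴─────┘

Following directions step by step:
Start: (0, 0)
  down: (0, 0) → (1, 0)
  down: (1, 0) → (2, 0)
  down: (2, 0) → (3, 0)
  down: (3, 0) → (4, 0)
  right: (4, 0) → (4, 1)
  down: (4, 1) → (5, 1)
  right: (5, 1) → (5, 2)
  down: (5, 2) → (6, 2)
  left: (6, 2) → (6, 1)
Final position: (6, 1)

Path taken:

┌─┬─────┬───┬─────┬─────┬─┐
│A│     │   │     │     │ │
│ │ ╶─┐ └─┐ ╵ ╷ ╶─┘ ╷ ╷ ╵ │
│↓│   │   │   │     │ │   │
│ ├─╴ └─┐ ├───┴─┐ ╶─┤ └───┤
│↓│     │ │     │   │     │
│ ╵ ┌─┬─┘ │ ┌─╴ │ ┌─┴───┐ │
│↓  │ │   │ │   │ │     │ │
│ ╶─┤ │ ╶─┘ │ ╶─┼─┘ ┌───┘ │
│↳ ↓│ │     │   │   │     │
├─┐ ╵ ├─────┼─┐ ╵ ┌─┴─╴ ╷ │
│ │↳ ↓│     │ │   │     │ │
│ ├─╴ ├─╴ ╷ ╵ └───┤ ┌───┴─┤
│ │B ↲│   │       │ │     │
│ │ ╶─┘ ┌─┴───┬─╴ │ ╵ ╶─┐ │
│ │     │     │   │     │ │
│ └───┬─┘ ┌─┐ │ ┌─┴─────┘ │
│     │   │ │ │ │         │
│ ╷ ╷ │ ╶─┘ │ ╵ │ ╶─┬───┐ │
│ │ │ │     │   │   │   │ │
│ │ │ └───┐ ├───┴─╴ ├─╴ │ │
│ │ │     │ │       │   │ │
│ │ └─┐ ┌─┘ ├───╴ ┌─┘ ┌─┘ │
│ │   │ │   │     │   │   │
│ └─┐ └─┘ ╶─┘ ┌───┘ ╷ ╵ ╶─┤
│   │         │     │     │
└───┴─────────┴─────┴─────┘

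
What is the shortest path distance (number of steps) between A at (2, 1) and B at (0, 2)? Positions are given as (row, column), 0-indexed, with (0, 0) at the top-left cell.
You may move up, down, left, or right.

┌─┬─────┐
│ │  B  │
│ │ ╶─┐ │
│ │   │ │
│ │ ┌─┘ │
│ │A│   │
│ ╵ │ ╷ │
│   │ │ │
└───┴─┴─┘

Finding path from (2, 1) to (0, 2):
Path: (2,1) → (1,1) → (0,1) → (0,2)
Distance: 3 steps

Solution:

┌─┬─────┐
│ │↱ B  │
│ │ ╶─┐ │
│ │↑  │ │
│ │ ┌─┘ │
│ │A│   │
│ ╵ │ ╷ │
│   │ │ │
└───┴─┴─┘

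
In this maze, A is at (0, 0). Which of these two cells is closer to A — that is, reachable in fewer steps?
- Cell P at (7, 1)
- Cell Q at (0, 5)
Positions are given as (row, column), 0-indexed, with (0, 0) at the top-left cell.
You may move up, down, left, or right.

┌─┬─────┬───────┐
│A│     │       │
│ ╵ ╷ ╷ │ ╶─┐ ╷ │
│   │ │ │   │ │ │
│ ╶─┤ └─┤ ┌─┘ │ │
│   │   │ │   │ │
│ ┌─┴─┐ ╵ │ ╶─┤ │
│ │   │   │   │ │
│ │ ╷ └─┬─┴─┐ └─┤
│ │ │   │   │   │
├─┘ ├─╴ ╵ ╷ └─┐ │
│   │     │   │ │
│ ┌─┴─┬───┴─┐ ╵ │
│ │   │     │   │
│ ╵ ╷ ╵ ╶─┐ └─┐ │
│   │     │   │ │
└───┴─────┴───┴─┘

Shortest path A → P at (7, 1): 40 steps
Shortest path A → Q at (0, 5): 13 steps

Q is closer (13 steps vs 40 steps).

Path to P:

┌─┬─────┬───────┐
│A│↱ ↓  │↱ → ↓  │
│ ╵ ╷ ╷ │ ╶─┐ ╷ │
│↳ ↑│↓│ │↑  │↓│ │
│ ╶─┤ └─┤ ┌─┘ │ │
│   │↳ ↓│↑│↓ ↲│ │
│ ┌─┴─┐ ╵ │ ╶─┤ │
│ │↓ ↰│↳ ↑│↳ ↓│ │
│ │ ╷ └─┬─┴─┐ └─┤
│ │↓│↑ ↰│↓ ↰│↳ ↓│
├─┘ ├─╴ ╵ ╷ └─┐ │
│↓ ↲│  ↑ ↲│↑ ↰│↓│
│ ┌─┴─┬───┴─┐ ╵ │
│↓│   │     │↑ ↲│
│ ╵ ╷ ╵ ╶─┐ └─┐ │
│↳ P│     │   │ │
└───┴─────┴───┴─┘

Path to Q:

┌─┬─────┬───────┐
│A│↱ ↓  │↱ Q    │
│ ╵ ╷ ╷ │ ╶─┐ ╷ │
│↳ ↑│↓│ │↑  │ │ │
│ ╶─┤ └─┤ ┌─┘ │ │
│   │↳ ↓│↑│   │ │
│ ┌─┴─┐ ╵ │ ╶─┤ │
│ │   │↳ ↑│   │ │
│ │ ╷ └─┬─┴─┐ └─┤
│ │ │   │   │   │
├─┘ ├─╴ ╵ ╷ └─┐ │
│   │     │   │ │
│ ┌─┴─┬───┴─┐ ╵ │
│ │   │     │   │
│ ╵ ╷ ╵ ╶─┐ └─┐ │
│   │     │   │ │
└───┴─────┴───┴─┘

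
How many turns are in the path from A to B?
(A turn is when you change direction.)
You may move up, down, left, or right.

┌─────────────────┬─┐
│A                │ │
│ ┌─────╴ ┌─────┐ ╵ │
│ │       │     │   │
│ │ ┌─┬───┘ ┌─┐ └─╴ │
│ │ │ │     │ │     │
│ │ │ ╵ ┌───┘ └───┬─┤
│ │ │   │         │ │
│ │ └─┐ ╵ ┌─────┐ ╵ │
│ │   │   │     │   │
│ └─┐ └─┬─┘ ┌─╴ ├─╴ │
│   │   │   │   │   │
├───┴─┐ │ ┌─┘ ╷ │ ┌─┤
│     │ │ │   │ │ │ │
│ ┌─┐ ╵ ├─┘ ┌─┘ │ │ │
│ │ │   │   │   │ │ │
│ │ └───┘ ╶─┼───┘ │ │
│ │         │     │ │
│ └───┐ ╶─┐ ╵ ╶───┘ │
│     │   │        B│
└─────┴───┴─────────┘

Directions: right, right, right, right, right, right, right, right, down, right, down, left, left, up, left, left, down, left, left, down, down, right, up, right, right, right, right, down, right, down, left, down, down, down, left, left, down, right, right, right
Number of turns: 20

Solution:

┌─────────────────┬─┐
│A → → → → → → → ↓│ │
│ ┌─────╴ ┌─────┐ ╵ │
│ │       │↓ ← ↰│↳ ↓│
│ │ ┌─┬───┘ ┌─┐ └─╴ │
│ │ │ │↓ ← ↲│ │↑ ← ↲│
│ │ │ ╵ ┌───┘ └───┬─┤
│ │ │  ↓│↱ → → → ↓│ │
│ │ └─┐ ╵ ┌─────┐ ╵ │
│ │   │↳ ↑│     │↳ ↓│
│ └─┐ └─┬─┘ ┌─╴ ├─╴ │
│   │   │   │   │↓ ↲│
├───┴─┐ │ ┌─┘ ╷ │ ┌─┤
│     │ │ │   │ │↓│ │
│ ┌─┐ ╵ ├─┘ ┌─┘ │ │ │
│ │ │   │   │   │↓│ │
│ │ └───┘ ╶─┼───┘ │ │
│ │         │↓ ← ↲│ │
│ └───┐ ╶─┐ ╵ ╶───┘ │
│     │   │  ↳ → → B│
└─────┴───┴─────────┘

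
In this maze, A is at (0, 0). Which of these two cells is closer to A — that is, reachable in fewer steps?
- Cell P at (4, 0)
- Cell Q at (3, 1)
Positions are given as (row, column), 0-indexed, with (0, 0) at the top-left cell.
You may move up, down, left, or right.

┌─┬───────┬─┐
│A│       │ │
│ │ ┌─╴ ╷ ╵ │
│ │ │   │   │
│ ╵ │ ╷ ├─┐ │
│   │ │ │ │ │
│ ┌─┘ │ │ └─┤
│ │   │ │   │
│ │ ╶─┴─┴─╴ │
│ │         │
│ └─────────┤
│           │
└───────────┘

Shortest path A → P at (4, 0): 4 steps
Shortest path A → Q at (3, 1): 12 steps

P is closer (4 steps vs 12 steps).

Path to P:

┌─┬───────┬─┐
│A│       │ │
│ │ ┌─╴ ╷ ╵ │
│↓│ │   │   │
│ ╵ │ ╷ ├─┐ │
│↓  │ │ │ │ │
│ ┌─┘ │ │ └─┤
│↓│   │ │   │
│ │ ╶─┴─┴─╴ │
│P│         │
│ └─────────┤
│           │
└───────────┘

Path to Q:

┌─┬───────┬─┐
│A│↱ → ↓  │ │
│ │ ┌─╴ ╷ ╵ │
│↓│↑│↓ ↲│   │
│ ╵ │ ╷ ├─┐ │
│↳ ↑│↓│ │ │ │
│ ┌─┘ │ │ └─┤
│ │Q ↲│ │   │
│ │ ╶─┴─┴─╴ │
│ │         │
│ └─────────┤
│           │
└───────────┘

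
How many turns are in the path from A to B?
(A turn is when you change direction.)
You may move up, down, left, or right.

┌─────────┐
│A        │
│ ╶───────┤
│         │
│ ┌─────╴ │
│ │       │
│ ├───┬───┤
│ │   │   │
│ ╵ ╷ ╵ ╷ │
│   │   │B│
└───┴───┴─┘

Directions: down, down, down, down, right, up, right, down, right, up, right, down
Number of turns: 8

Solution:

┌─────────┐
│A        │
│ ╶───────┤
│↓        │
│ ┌─────╴ │
│↓│       │
│ ├───┬───┤
│↓│↱ ↓│↱ ↓│
│ ╵ ╷ ╵ ╷ │
│↳ ↑│↳ ↑│B│
└───┴───┴─┘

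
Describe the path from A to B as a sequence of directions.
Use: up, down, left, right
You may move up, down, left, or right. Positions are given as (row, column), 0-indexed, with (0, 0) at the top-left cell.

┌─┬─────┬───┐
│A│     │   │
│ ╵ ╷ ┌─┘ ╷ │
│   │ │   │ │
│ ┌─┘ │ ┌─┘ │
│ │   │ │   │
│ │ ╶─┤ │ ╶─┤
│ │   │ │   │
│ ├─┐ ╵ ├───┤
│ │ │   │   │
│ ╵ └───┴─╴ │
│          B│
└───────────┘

Finding the path and converting it to directions:
Path through cells: (0,0) → (1,0) → (2,0) → (3,0) → (4,0) → (5,0) → (5,1) → (5,2) → (5,3) → (5,4) → (5,5)
Directions: down, down, down, down, down, right, right, right, right, right

Solution:

┌─┬─────┬───┐
│A│     │   │
│ ╵ ╷ ┌─┘ ╷ │
│↓  │ │   │ │
│ ┌─┘ │ ┌─┘ │
│↓│   │ │   │
│ │ ╶─┤ │ ╶─┤
│↓│   │ │   │
│ ├─┐ ╵ ├───┤
│↓│ │   │   │
│ ╵ └───┴─╴ │
│↳ → → → → B│
└───────────┘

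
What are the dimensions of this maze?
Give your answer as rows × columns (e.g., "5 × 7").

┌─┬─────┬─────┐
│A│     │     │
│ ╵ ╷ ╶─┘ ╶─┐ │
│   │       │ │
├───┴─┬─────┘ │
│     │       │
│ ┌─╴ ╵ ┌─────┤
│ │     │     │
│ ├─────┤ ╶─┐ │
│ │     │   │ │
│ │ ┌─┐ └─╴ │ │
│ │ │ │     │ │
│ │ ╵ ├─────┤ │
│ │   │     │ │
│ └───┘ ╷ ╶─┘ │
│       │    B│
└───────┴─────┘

Counting the maze dimensions:
Rows (vertical): 8
Columns (horizontal): 7
Dimensions: 8 × 7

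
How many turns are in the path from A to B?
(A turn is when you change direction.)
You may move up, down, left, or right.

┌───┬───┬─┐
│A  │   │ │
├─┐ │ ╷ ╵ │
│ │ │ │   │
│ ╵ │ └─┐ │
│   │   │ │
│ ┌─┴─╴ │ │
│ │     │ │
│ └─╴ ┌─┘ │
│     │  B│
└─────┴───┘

Directions: right, down, down, left, down, down, right, right, up, right, up, left, up, up, right, down, right, down, down, down
Number of turns: 13

Solution:

┌───┬───┬─┐
│A ↓│↱ ↓│ │
├─┐ │ ╷ ╵ │
│ │↓│↑│↳ ↓│
│ ╵ │ └─┐ │
│↓ ↲│↑ ↰│↓│
│ ┌─┴─╴ │ │
│↓│  ↱ ↑│↓│
│ └─╴ ┌─┘ │
│↳ → ↑│  B│
└─────┴───┘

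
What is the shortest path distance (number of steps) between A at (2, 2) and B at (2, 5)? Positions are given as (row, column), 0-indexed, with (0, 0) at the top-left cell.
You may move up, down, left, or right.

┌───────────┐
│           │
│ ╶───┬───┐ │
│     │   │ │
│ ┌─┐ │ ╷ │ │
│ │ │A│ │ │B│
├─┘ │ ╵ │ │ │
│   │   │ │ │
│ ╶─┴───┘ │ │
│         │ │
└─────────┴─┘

Finding path from (2, 2) to (2, 5):
Path: (2,2) → (1,2) → (1,1) → (1,0) → (0,0) → (0,1) → (0,2) → (0,3) → (0,4) → (0,5) → (1,5) → (2,5)
Distance: 11 steps

Solution:

┌───────────┐
│↱ → → → → ↓│
│ ╶───┬───┐ │
│↑ ← ↰│   │↓│
│ ┌─┐ │ ╷ │ │
│ │ │A│ │ │B│
├─┘ │ ╵ │ │ │
│   │   │ │ │
│ ╶─┴───┘ │ │
│         │ │
└─────────┴─┘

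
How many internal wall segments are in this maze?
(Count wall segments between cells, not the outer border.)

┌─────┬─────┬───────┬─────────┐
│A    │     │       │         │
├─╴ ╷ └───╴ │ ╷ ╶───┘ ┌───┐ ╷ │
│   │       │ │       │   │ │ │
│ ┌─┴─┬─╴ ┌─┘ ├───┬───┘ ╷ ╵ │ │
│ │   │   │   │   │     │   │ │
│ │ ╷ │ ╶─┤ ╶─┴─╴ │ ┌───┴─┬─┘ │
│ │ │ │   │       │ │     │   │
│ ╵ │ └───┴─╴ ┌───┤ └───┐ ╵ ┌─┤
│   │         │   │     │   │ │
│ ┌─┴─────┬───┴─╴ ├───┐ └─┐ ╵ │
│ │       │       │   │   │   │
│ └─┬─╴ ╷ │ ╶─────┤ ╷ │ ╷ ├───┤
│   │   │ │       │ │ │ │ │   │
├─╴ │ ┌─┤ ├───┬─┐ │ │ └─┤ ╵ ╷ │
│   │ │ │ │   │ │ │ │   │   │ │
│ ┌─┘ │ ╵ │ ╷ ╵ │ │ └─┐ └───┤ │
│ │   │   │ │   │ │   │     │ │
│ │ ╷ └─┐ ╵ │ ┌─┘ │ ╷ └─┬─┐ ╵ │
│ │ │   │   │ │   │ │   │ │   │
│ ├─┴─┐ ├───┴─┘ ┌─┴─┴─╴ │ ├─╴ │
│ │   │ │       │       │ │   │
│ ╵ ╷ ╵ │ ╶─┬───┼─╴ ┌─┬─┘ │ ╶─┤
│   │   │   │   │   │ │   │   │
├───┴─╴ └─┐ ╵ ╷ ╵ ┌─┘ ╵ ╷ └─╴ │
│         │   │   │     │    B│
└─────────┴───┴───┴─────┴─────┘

Counting internal wall segments:
Total internal walls: 168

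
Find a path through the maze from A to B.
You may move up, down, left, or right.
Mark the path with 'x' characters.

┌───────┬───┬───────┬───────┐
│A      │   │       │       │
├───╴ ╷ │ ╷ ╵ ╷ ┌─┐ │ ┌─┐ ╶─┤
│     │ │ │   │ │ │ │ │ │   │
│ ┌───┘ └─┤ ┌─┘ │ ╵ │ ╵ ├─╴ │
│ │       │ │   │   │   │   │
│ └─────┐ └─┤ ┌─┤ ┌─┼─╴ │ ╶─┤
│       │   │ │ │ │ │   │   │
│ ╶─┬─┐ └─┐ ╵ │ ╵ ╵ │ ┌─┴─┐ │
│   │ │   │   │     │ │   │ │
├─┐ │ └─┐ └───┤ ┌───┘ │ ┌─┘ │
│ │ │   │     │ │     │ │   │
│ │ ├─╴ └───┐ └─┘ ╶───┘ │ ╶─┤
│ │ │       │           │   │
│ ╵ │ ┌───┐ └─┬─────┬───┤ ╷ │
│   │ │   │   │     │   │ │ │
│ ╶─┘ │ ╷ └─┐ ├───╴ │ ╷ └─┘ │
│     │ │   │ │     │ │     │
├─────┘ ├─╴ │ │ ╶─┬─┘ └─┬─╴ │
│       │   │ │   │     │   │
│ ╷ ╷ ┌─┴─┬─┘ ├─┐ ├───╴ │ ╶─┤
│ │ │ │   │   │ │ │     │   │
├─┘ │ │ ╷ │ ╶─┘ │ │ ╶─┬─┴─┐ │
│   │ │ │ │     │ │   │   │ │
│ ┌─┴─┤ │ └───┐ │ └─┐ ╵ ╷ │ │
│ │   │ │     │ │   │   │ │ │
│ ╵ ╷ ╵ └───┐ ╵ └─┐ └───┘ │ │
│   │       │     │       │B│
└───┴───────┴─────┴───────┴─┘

Finding the shortest path through the maze:
Path length: 50 steps
Directions: right → right → down → left → left → down → down → right → right → right → down → right → down → right → right → down → right → right → up → right → right → up → up → right → up → left → up → up → right → right → down → right → down → left → down → right → down → down → left → down → right → down → down → down → left → down → right → down → down → down

Solution:

┌───────┬───┬───────┬───────┐
│A x x  │   │       │x x x  │
├───╴ ╷ │ ╷ ╵ ╷ ┌─┐ │ ┌─┐ ╶─┤
│x x x│ │ │   │ │ │ │x│ │x x│
│ ┌───┘ └─┤ ┌─┘ │ ╵ │ ╵ ├─╴ │
│x│       │ │   │   │x x│x x│
│ └─────┐ └─┤ ┌─┤ ┌─┼─╴ │ ╶─┤
│x x x x│   │ │ │ │ │x x│x x│
│ ╶─┬─┐ └─┐ ╵ │ ╵ ╵ │ ┌─┴─┐ │
│   │ │x x│   │     │x│   │x│
├─┐ │ └─┐ └───┤ ┌───┘ │ ┌─┘ │
│ │ │   │x x x│ │x x x│ │x x│
│ │ ├─╴ └───┐ └─┘ ╶───┘ │ ╶─┤
│ │ │       │x x x      │x x│
│ ╵ │ ┌───┐ └─┬─────┬───┤ ╷ │
│   │ │   │   │     │   │ │x│
│ ╶─┘ │ ╷ └─┐ ├───╴ │ ╷ └─┘ │
│     │ │   │ │     │ │    x│
├─────┘ ├─╴ │ │ ╶─┬─┘ └─┬─╴ │
│       │   │ │   │     │x x│
│ ╷ ╷ ┌─┴─┬─┘ ├─┐ ├───╴ │ ╶─┤
│ │ │ │   │   │ │ │     │x x│
├─┘ │ │ ╷ │ ╶─┘ │ │ ╶─┬─┴─┐ │
│   │ │ │ │     │ │   │   │x│
│ ┌─┴─┤ │ └───┐ │ └─┐ ╵ ╷ │ │
│ │   │ │     │ │   │   │ │x│
│ ╵ ╷ ╵ └───┐ ╵ └─┐ └───┘ │ │
│   │       │     │       │B│
└───┴───────┴─────┴───────┴─┘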